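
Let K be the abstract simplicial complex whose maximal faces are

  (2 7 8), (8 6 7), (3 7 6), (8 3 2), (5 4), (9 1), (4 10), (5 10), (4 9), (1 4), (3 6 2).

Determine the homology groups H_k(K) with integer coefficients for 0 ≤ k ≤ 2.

Take the total order 1 < 2 < 3 < 4 < 5 < 6 < 7 < 8 < 9 < 10 on the vertex set. Then K (dimension 2) consists of the simplices:

  0-simplices (10): [1], [2], [3], [4], [5], [6], [7], [8], [9], [10]
  1-simplices (16): [1,4], [1,9], [2,3], [2,6], [2,7], [2,8], [3,6], [3,7], [3,8], [4,5], [4,9], [4,10], [5,10], [6,7], [6,8], [7,8]
  2-simplices (5): [2,3,6], [2,3,8], [2,7,8], [3,6,7], [6,7,8]

so the chain groups are C_0 ≅ Z^10, C_1 ≅ Z^16, C_2 ≅ Z^5.

Boundary ∂_1: C_1 → C_0 sends each edge [p,q] (with p < q) to q − p. For instance
  ∂[6,8] = [8] − [6].
This gives a 10×16 integer matrix of rank 8; reducing to Smith normal form yields diagonal entries (1,1,1,1,1,1,1,1).

Boundary ∂_2: C_2 → C_1 sends each 2-simplex [p,q,r] to [q,r] − [p,r] + [p,q]. For instance
  ∂[2,3,8] = [3,8] − [2,8] + [2,3],
  ∂[2,3,6] = [3,6] − [2,6] + [2,3].
The 16×5 boundary matrix has rank 5 and Smith normal form diag(1,1,1,1,1).

Reading off H_k = ker ∂_k / im ∂_{k+1}:

  H_0: rank C_0 − rank ∂_1 = 10 − 8 = 2, and the invariant factors of ∂_1 are all 1, so H_0 = Z^2.
  H_1: rank ker ∂_1 − rank ∂_2 = (16 − 8) − 5 = 3, and the invariant factors of ∂_2 are all 1, so H_1 = Z^3.
  H_2: rank ker ∂_2 − rank ∂_3 = (5 − 5) − 0 = 0, and there is no ∂_3, so H_2 = 0.

(K is a triangulation of the disjoint union of the Möbius band and a wedge of 2 circles.)

H_0 ≅ Z^2,  H_1 ≅ Z^3,  H_2 = 0.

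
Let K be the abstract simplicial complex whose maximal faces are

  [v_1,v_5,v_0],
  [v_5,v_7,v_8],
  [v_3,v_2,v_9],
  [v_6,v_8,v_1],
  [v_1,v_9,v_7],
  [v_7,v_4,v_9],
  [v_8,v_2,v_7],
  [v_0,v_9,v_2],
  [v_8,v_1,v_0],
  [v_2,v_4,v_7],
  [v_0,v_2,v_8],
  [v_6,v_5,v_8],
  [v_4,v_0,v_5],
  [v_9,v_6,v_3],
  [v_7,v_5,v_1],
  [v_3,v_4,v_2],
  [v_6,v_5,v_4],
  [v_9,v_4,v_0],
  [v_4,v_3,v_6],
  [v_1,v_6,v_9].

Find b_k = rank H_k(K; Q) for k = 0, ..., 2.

b_0 = 1, b_1 = 1, b_2 = 0.

Fix the vertex order v_0 < v_1 < v_2 < v_3 < v_4 < v_5 < v_6 < v_7 < v_8 < v_9 and write every simplex with vertices in increasing order. Then dim K = 2 and the simplices of K are:

  0-simplices (10): [v_0], [v_1], [v_2], [v_3], [v_4], [v_5], [v_6], [v_7], [v_8], [v_9]
  1-simplices (30): (30 of them)
  2-simplices (20): (20 of them)

Hence C_0 ≅ Z^10, C_1 ≅ Z^30, C_2 ≅ Z^20.

The boundary map ∂_1: C_1 → C_0 is given by ∂[p,q] = [q] − [p]. For instance
  ∂[v_7,v_9] = [v_9] − [v_7].
The 10×30 boundary matrix has rank 9 and Smith normal form diag(1,1,1,1,1,1,1,1,1).

Boundary ∂_2: C_2 → C_1 sends each 2-simplex [p,q,r] to [q,r] − [p,r] + [p,q]. For instance
  ∂[v_0,v_4,v_5] = [v_4,v_5] − [v_0,v_5] + [v_0,v_4],
  ∂[v_1,v_7,v_9] = [v_7,v_9] − [v_1,v_9] + [v_1,v_7].
As a 30×20 matrix over Z this has rank 20, with invariant factors (1,1,1,1,1,1,1,1,1,1,1,1,1,1,1,1,1,1,1,2).

Now H_k = ker ∂_k / im ∂_{k+1}, so:

  H_0: rank C_0 − rank ∂_1 = 10 − 9 = 1, and the invariant factors of ∂_1 are all 1, so H_0 = Z.
  H_1: rank ker ∂_1 − rank ∂_2 = (30 − 9) − 20 = 1, and ∂_2 has invariant factor 2 > 1, so H_1 = Z ⊕ Z_2.
  H_2: rank ker ∂_2 − rank ∂_3 = (20 − 20) − 0 = 0, and there is no ∂_3, so H_2 = 0.

(K is a triangulation of the Klein bottle.)

Hence the Betti numbers are b_0 = 1, b_1 = 1, b_2 = 0.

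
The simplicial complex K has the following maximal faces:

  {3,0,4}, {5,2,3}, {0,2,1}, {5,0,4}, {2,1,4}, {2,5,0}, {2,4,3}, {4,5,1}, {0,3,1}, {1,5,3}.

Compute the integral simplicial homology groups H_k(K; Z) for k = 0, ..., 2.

Fix the vertex order 0 < 1 < 2 < 3 < 4 < 5 and write every simplex with vertices in increasing order. Then dim K = 2 and the simplices of K are:

  0-simplices (6): [0], [1], [2], [3], [4], [5]
  1-simplices (15): [0,1], [0,2], [0,3], [0,4], [0,5], [1,2], [1,3], [1,4], [1,5], [2,3], [2,4], [2,5], [3,4], [3,5], [4,5]
  2-simplices (10): [0,1,2], [0,1,3], [0,2,5], [0,3,4], [0,4,5], [1,2,4], [1,3,5], [1,4,5], [2,3,4], [2,3,5]

giving chain groups C_0 ≅ Z^6, C_1 ≅ Z^15, C_2 ≅ Z^10.

∂_1: C_1 → C_0 sends each edge [p,q] (with p < q) to q − p. For instance
  ∂[0,1] = [1] − [0].
The 6×15 boundary matrix has rank 5 and Smith normal form diag(1,1,1,1,1).

The boundary map ∂_2: C_2 → C_1 maps a triangle to the signed sum of its edges. For instance
  ∂[0,4,5] = [4,5] − [0,5] + [0,4],
  ∂[2,3,4] = [3,4] − [2,4] + [2,3].
This gives a 15×10 integer matrix of rank 10; reducing to Smith normal form yields diagonal entries (1,1,1,1,1,1,1,1,1,2).

Now H_k = ker ∂_k / im ∂_{k+1}, so:

  H_0: rank C_0 − rank ∂_1 = 6 − 5 = 1, and the invariant factors of ∂_1 are all 1, so H_0 = Z.
  H_1: rank ker ∂_1 − rank ∂_2 = (15 − 5) − 10 = 0, and ∂_2 has invariant factor 2 > 1, so H_1 = Z/2Z.
  H_2: rank ker ∂_2 − rank ∂_3 = (10 − 10) − 0 = 0, and there is no ∂_3, so H_2 = 0.

As a check, the Euler characteristic is 6 − 15 + 10 = 1, which agrees with 1 − 0 + 0 = 1.

H_0 ≅ Z,  H_1 ≅ Z/2Z,  H_2 = 0.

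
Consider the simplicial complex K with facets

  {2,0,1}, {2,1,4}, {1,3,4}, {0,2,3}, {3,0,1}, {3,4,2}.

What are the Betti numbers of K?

Fix the vertex order 0 < 1 < 2 < 3 < 4 and write every simplex with vertices in increasing order. Then dim K = 2 and the simplices of K are:

  0-simplices (5): [0], [1], [2], [3], [4]
  1-simplices (9): [0,1], [0,2], [0,3], [1,2], [1,3], [1,4], [2,3], [2,4], [3,4]
  2-simplices (6): [0,1,2], [0,1,3], [0,2,3], [1,2,4], [1,3,4], [2,3,4]

so the chain groups are C_0 ≅ Z^5, C_1 ≅ Z^9, C_2 ≅ Z^6.

Boundary ∂_1: C_1 → C_0 maps an edge to its endpoints' difference, ∂[p,q] = q − p. For instance
  ∂[0,2] = [2] − [0].
The resulting 5×9 matrix has rank 4, and its Smith normal form has invariant factors (1,1,1,1).

∂_2: C_2 → C_1 maps a triangle to the signed sum of its edges. For instance
  ∂[0,1,3] = [1,3] − [0,3] + [0,1],
  ∂[0,2,3] = [2,3] − [0,3] + [0,2].
As a 9×6 matrix over Z this has rank 5, with invariant factors (1,1,1,1,1).

Computing H_k = (kernel of ∂_k) / (image of ∂_{k+1}):

  H_0: rank C_0 − rank ∂_1 = 5 − 4 = 1, and the invariant factors of ∂_1 are all 1, so H_0 = Z.
  H_1: rank ker ∂_1 − rank ∂_2 = (9 − 4) − 5 = 0, and the invariant factors of ∂_2 are all 1, so H_1 = 0.
  H_2: rank ker ∂_2 − rank ∂_3 = (6 − 5) − 0 = 1, and there is no ∂_3, so H_2 = Z.

(K is a triangulation of the 2-sphere S^2.)

Hence the Betti numbers are b_0 = 1, b_1 = 0, b_2 = 1.

b_0 = 1, b_1 = 0, b_2 = 1.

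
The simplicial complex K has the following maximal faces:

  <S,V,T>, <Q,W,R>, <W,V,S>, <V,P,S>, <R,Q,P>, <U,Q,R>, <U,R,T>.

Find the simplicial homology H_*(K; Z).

H_0 = Z,  H_1 = Z^2,  H_2 = 0.

K has 8 vertices, 16 edges, 7 triangles.
rank ∂_0 = 0, rank ∂_1 = 7 ⇒ b_0 = 8 − 0 − 7 = 1; all invariant factors of ∂_1 are 1 so no torsion. So H_0 = Z.
rank ∂_1 = 7, rank ∂_2 = 7 ⇒ b_1 = 16 − 7 − 7 = 2; all invariant factors of ∂_2 are 1 so no torsion. So H_1 = Z^2.
rank ∂_2 = 7, rank ∂_3 = 0 ⇒ b_2 = 7 − 7 − 0 = 0. So H_2 = 0.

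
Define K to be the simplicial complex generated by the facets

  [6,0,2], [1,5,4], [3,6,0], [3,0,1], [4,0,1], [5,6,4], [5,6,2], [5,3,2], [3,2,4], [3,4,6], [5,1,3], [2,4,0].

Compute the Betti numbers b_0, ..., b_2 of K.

We work with the vertex ordering 0 < 1 < 2 < 3 < 4 < 5 < 6. The simplices of K, each written with vertices in increasing order, are:

  0-simplices (7): [0], [1], [2], [3], [4], [5], [6]
  1-simplices (18): [0,1], [0,2], [0,3], [0,4], [0,6], [1,3], [1,4], [1,5], [2,3], [2,4], [2,5], [2,6], [3,4], [3,5], [3,6], [4,5], [4,6], [5,6]
  2-simplices (12): [0,1,3], [0,1,4], [0,2,4], [0,2,6], [0,3,6], [1,3,5], [1,4,5], [2,3,4], [2,3,5], [2,5,6], [3,4,6], [4,5,6]

so the chain groups are C_0 ≅ Z^7, C_1 ≅ Z^18, C_2 ≅ Z^12.

The boundary map ∂_1: C_1 → C_0 is given by ∂[p,q] = [q] − [p]. For instance
  ∂[2,4] = [4] − [2].
As a 7×18 matrix over Z this has rank 6, with invariant factors (1,1,1,1,1,1).

Boundary ∂_2: C_2 → C_1 maps a triangle to the signed sum of its edges. For instance
  ∂[2,3,4] = [3,4] − [2,4] + [2,3],
  ∂[0,1,3] = [1,3] − [0,3] + [0,1].
The 18×12 boundary matrix has rank 12 and Smith normal form diag(1,1,1,1,1,1,1,1,1,1,1,2).

From H_k ≅ ker(∂_k) / im(∂_{k+1}) we obtain:

  H_0: rank C_0 − rank ∂_1 = 7 − 6 = 1, and the invariant factors of ∂_1 are all 1, so H_0 ≅ Z.
  H_1: rank ker ∂_1 − rank ∂_2 = (18 − 6) − 12 = 0, and ∂_2 has invariant factor 2 > 1, so H_1 ≅ Z/2Z.
  H_2: rank ker ∂_2 − rank ∂_3 = (12 − 12) − 0 = 0, and there is no ∂_3, so H_2 ≅ 0.

Hence the Betti numbers are b_0 = 1, b_1 = 0, b_2 = 0.

b_0 = 1, b_1 = 0, b_2 = 0.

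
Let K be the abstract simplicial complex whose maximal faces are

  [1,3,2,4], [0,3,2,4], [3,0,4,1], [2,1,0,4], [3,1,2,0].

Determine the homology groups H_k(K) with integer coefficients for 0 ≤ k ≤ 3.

Order the vertices as 0 < 1 < 2 < 3 < 4. Listing each simplex with vertices in this order, K has dimension 3 with simplices:

  0-simplices (5): [0], [1], [2], [3], [4]
  1-simplices (10): [0,1], [0,2], [0,3], [0,4], [1,2], [1,3], [1,4], [2,3], [2,4], [3,4]
  2-simplices (10): [0,1,2], [0,1,3], [0,1,4], [0,2,3], [0,2,4], [0,3,4], [1,2,3], [1,2,4], [1,3,4], [2,3,4]
  3-simplices (5): [0,1,2,3], [0,1,2,4], [0,1,3,4], [0,2,3,4], [1,2,3,4]

so the chain groups are C_0 ≅ Z^5, C_1 ≅ Z^10, C_2 ≅ Z^10, C_3 ≅ Z^5.

The boundary map ∂_1: C_1 → C_0 sends each edge [p,q] (with p < q) to q − p. For instance
  ∂[0,3] = [3] − [0].
The resulting 5×10 matrix has rank 4, and its Smith normal form has invariant factors (1,1,1,1).

The boundary map ∂_2: C_2 → C_1 acts by ∂[p,q,r] = [q,r] − [p,r] + [p,q]. For instance
  ∂[1,3,4] = [3,4] − [1,4] + [1,3],
  ∂[0,1,4] = [1,4] − [0,4] + [0,1].
The resulting 10×10 matrix has rank 6, and its Smith normal form has invariant factors (1,1,1,1,1,1).

Boundary ∂_3: C_3 → C_2 sends each 3-simplex σ to the alternating sum Σ_i (−1)^i (σ with its i-th vertex removed). For instance
  ∂[0,1,2,3] = [1,2,3] − [0,2,3] + [0,1,3] − [0,1,2],
  ∂[0,1,3,4] = [1,3,4] − [0,3,4] + [0,1,4] − [0,1,3].
The resulting 10×5 matrix has rank 4, and its Smith normal form has invariant factors (1,1,1,1).

From H_k ≅ ker(∂_k) / im(∂_{k+1}) we obtain:

  H_0: rank C_0 − rank ∂_1 = 5 − 4 = 1, and the invariant factors of ∂_1 are all 1, so H_0 = Z.
  H_1: rank ker ∂_1 − rank ∂_2 = (10 − 4) − 6 = 0, and the invariant factors of ∂_2 are all 1, so H_1 = 0.
  H_2: rank ker ∂_2 − rank ∂_3 = (10 − 6) − 4 = 0, and the invariant factors of ∂_3 are all 1, so H_2 = 0.
  H_3: rank ker ∂_3 − rank ∂_4 = (5 − 4) − 0 = 1, and there is no ∂_4, so H_3 = Z.

H_0 = Z,  H_1 = 0,  H_2 = 0,  H_3 = Z.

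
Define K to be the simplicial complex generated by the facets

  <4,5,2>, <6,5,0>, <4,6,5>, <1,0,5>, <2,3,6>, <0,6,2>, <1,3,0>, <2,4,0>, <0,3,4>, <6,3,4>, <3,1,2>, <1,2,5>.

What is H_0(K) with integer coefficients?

H_0 ≅ Z.

We work with the vertex ordering 0 < 1 < 2 < 3 < 4 < 5 < 6. The simplices of K, each written with vertices in increasing order, are:

  0-simplices (7): [0], [1], [2], [3], [4], [5], [6]
  1-simplices (18): [0,1], [0,2], [0,3], [0,4], [0,5], [0,6], [1,2], [1,3], [1,5], [2,3], [2,4], [2,5], [2,6], [3,4], [3,6], [4,5], [4,6], [5,6]
  2-simplices (12): [0,1,3], [0,1,5], [0,2,4], [0,2,6], [0,3,4], [0,5,6], [1,2,3], [1,2,5], [2,3,6], [2,4,5], [3,4,6], [4,5,6]

Hence C_0 ≅ Z^7, C_1 ≅ Z^18, C_2 ≅ Z^12.

The boundary map ∂_1: C_1 → C_0 is given by ∂[p,q] = [q] − [p]. For instance
  ∂[2,5] = [5] − [2].
The resulting 7×18 matrix has rank 6, and its Smith normal form has invariant factors (1,1,1,1,1,1).

The boundary map ∂_2: C_2 → C_1 acts by ∂[p,q,r] = [q,r] − [p,r] + [p,q]. For instance
  ∂[0,2,6] = [2,6] − [0,6] + [0,2],
  ∂[1,2,5] = [2,5] − [1,5] + [1,2].
As a 18×12 matrix over Z this has rank 12, with invariant factors (1,1,1,1,1,1,1,1,1,1,1,2).

Computing H_k = (kernel of ∂_k) / (image of ∂_{k+1}):

  H_0: rank C_0 − rank ∂_1 = 7 − 6 = 1, and the invariant factors of ∂_1 are all 1, so H_0 ≅ Z.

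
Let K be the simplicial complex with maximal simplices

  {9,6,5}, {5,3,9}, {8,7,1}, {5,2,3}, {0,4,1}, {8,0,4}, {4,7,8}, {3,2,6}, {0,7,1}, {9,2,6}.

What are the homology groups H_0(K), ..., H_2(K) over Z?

Order the vertices as 0 < 1 < 2 < 3 < 4 < 5 < 6 < 7 < 8 < 9. Listing each simplex with vertices in this order, K has dimension 2 with simplices:

  0-simplices (10): [0], [1], [2], [3], [4], [5], [6], [7], [8], [9]
  1-simplices (20): [0,1], [0,4], [0,7], [0,8], [1,4], [1,7], [1,8], [2,3], [2,5], [2,6], [2,9], [3,5], [3,6], [3,9], [4,7], [4,8], [5,6], [5,9], [6,9], [7,8]
  2-simplices (10): [0,1,4], [0,1,7], [0,4,8], [1,7,8], [2,3,5], [2,3,6], [2,6,9], [3,5,9], [4,7,8], [5,6,9]

Hence C_0 ≅ Z^10, C_1 ≅ Z^20, C_2 ≅ Z^10.

The boundary map ∂_1: C_1 → C_0 is given by ∂[p,q] = [q] − [p]. For instance
  ∂[2,6] = [6] − [2].
The 10×20 boundary matrix has rank 8 and Smith normal form diag(1,1,1,1,1,1,1,1).

Boundary ∂_2: C_2 → C_1 maps a triangle to the signed sum of its edges. For instance
  ∂[1,7,8] = [7,8] − [1,8] + [1,7],
  ∂[5,6,9] = [6,9] − [5,9] + [5,6].
This gives a 20×10 integer matrix of rank 10; reducing to Smith normal form yields diagonal entries (1,1,1,1,1,1,1,1,1,1).

From H_k ≅ ker(∂_k) / im(∂_{k+1}) we obtain:

  H_0: rank C_0 − rank ∂_1 = 10 − 8 = 2, and the invariant factors of ∂_1 are all 1, so H_0 = Z^2.
  H_1: rank ker ∂_1 − rank ∂_2 = (20 − 8) − 10 = 2, and the invariant factors of ∂_2 are all 1, so H_1 = Z^2.
  H_2: rank ker ∂_2 − rank ∂_3 = (10 − 10) − 0 = 0, and there is no ∂_3, so H_2 = 0.

H_0 = Z^2,  H_1 = Z^2,  H_2 = 0.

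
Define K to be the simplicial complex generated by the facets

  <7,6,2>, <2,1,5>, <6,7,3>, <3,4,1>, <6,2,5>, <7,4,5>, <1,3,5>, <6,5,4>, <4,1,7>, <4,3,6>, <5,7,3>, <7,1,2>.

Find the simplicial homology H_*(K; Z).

H_0 ≅ Z,  H_1 ≅ Z_2,  H_2 = 0.

Take the total order 1 < 2 < 3 < 4 < 5 < 6 < 7 on the vertex set. Then K (dimension 2) consists of the simplices:

  0-simplices (7): [1], [2], [3], [4], [5], [6], [7]
  1-simplices (18): [1,2], [1,3], [1,4], [1,5], [1,7], [2,5], [2,6], [2,7], [3,4], [3,5], [3,6], [3,7], [4,5], [4,6], [4,7], [5,6], [5,7], [6,7]
  2-simplices (12): [1,2,5], [1,2,7], [1,3,4], [1,3,5], [1,4,7], [2,5,6], [2,6,7], [3,4,6], [3,5,7], [3,6,7], [4,5,6], [4,5,7]

giving chain groups C_0 ≅ Z^7, C_1 ≅ Z^18, C_2 ≅ Z^12.

∂_1: C_1 → C_0 sends each edge [p,q] (with p < q) to q − p. For instance
  ∂[2,5] = [5] − [2].
This gives a 7×18 integer matrix of rank 6; reducing to Smith normal form yields diagonal entries (1,1,1,1,1,1).

∂_2: C_2 → C_1 acts by ∂[p,q,r] = [q,r] − [p,r] + [p,q]. For instance
  ∂[1,2,5] = [2,5] − [1,5] + [1,2],
  ∂[3,5,7] = [5,7] − [3,7] + [3,5].
As a 18×12 matrix over Z this has rank 12, with invariant factors (1,1,1,1,1,1,1,1,1,1,1,2).

Computing H_k = (kernel of ∂_k) / (image of ∂_{k+1}):

  H_0: rank C_0 − rank ∂_1 = 7 − 6 = 1, and the invariant factors of ∂_1 are all 1, so H_0 ≅ Z.
  H_1: rank ker ∂_1 − rank ∂_2 = (18 − 6) − 12 = 0, and ∂_2 has invariant factor 2 > 1, so H_1 ≅ Z_2.
  H_2: rank ker ∂_2 − rank ∂_3 = (12 − 12) − 0 = 0, and there is no ∂_3, so H_2 ≅ 0.

(K is a triangulation of the real projective plane RP^2.)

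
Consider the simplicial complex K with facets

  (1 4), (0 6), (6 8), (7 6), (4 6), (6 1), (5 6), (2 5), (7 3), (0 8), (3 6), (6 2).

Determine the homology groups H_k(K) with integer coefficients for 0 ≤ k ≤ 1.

H_0 = Z,  H_1 = Z^4.

K has 9 vertices, 12 edges.
rank ∂_0 = 0, rank ∂_1 = 8 ⇒ b_0 = 9 − 0 − 8 = 1; all invariant factors of ∂_1 are 1 so no torsion. So H_0 ≅ Z.
rank ∂_1 = 8, rank ∂_2 = 0 ⇒ b_1 = 12 − 8 − 0 = 4. So H_1 ≅ Z^4.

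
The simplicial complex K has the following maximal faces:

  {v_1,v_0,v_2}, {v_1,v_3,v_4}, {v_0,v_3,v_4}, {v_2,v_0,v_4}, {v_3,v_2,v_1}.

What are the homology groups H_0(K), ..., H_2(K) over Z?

Fix the vertex order v_0 < v_1 < v_2 < v_3 < v_4 and write every simplex with vertices in increasing order. Then dim K = 2 and the simplices of K are:

  0-simplices (5): [v_0], [v_1], [v_2], [v_3], [v_4]
  1-simplices (10): [v_0,v_1], [v_0,v_2], [v_0,v_3], [v_0,v_4], [v_1,v_2], [v_1,v_3], [v_1,v_4], [v_2,v_3], [v_2,v_4], [v_3,v_4]
  2-simplices (5): [v_0,v_1,v_2], [v_0,v_2,v_4], [v_0,v_3,v_4], [v_1,v_2,v_3], [v_1,v_3,v_4]

so the chain groups are C_0 ≅ Z^5, C_1 ≅ Z^10, C_2 ≅ Z^5.

∂_1: C_1 → C_0 maps an edge to its endpoints' difference, ∂[p,q] = q − p.
As a 5×10 matrix over Z this has rank 4, with invariant factors (1,1,1,1).

The boundary map ∂_2: C_2 → C_1 acts by ∂[p,q,r] = [q,r] − [p,r] + [p,q]. For instance
  ∂[v_1,v_3,v_4] = [v_3,v_4] − [v_1,v_4] + [v_1,v_3],
  ∂[v_0,v_1,v_2] = [v_1,v_2] − [v_0,v_2] + [v_0,v_1].
This gives a 10×5 integer matrix of rank 5; reducing to Smith normal form yields diagonal entries (1,1,1,1,1).

Reading off H_k = ker ∂_k / im ∂_{k+1}:

  H_0: rank C_0 − rank ∂_1 = 5 − 4 = 1, and the invariant factors of ∂_1 are all 1, so H_0 ≅ Z.
  H_1: rank ker ∂_1 − rank ∂_2 = (10 − 4) − 5 = 1, and the invariant factors of ∂_2 are all 1, so H_1 ≅ Z.
  H_2: rank ker ∂_2 − rank ∂_3 = (5 − 5) − 0 = 0, and there is no ∂_3, so H_2 ≅ 0.

H_0 = Z,  H_1 = Z,  H_2 = 0.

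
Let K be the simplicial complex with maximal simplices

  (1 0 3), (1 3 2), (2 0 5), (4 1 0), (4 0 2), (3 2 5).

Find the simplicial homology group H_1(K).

We work with the vertex ordering 0 < 1 < 2 < 3 < 4 < 5. The simplices of K, each written with vertices in increasing order, are:

  0-simplices (6): [0], [1], [2], [3], [4], [5]
  1-simplices (12): [0,1], [0,2], [0,3], [0,4], [0,5], [1,2], [1,3], [1,4], [2,3], [2,4], [2,5], [3,5]
  2-simplices (6): [0,1,3], [0,1,4], [0,2,4], [0,2,5], [1,2,3], [2,3,5]

giving chain groups C_0 ≅ Z^6, C_1 ≅ Z^12, C_2 ≅ Z^6.

∂_1: C_1 → C_0 maps an edge to its endpoints' difference, ∂[p,q] = q − p. For instance
  ∂[1,3] = [3] − [1].
As a 6×12 matrix over Z this has rank 5, with invariant factors (1,1,1,1,1).

Boundary ∂_2: C_2 → C_1 maps a triangle to the signed sum of its edges. For instance
  ∂[0,2,4] = [2,4] − [0,4] + [0,2],
  ∂[2,3,5] = [3,5] − [2,5] + [2,3].
As a 12×6 matrix over Z this has rank 6, with invariant factors (1,1,1,1,1,1).

Computing H_k = (kernel of ∂_k) / (image of ∂_{k+1}):

  H_1: rank ker ∂_1 − rank ∂_2 = (12 − 5) − 6 = 1, and the invariant factors of ∂_2 are all 1, so H_1 = Z.

H_1 ≅ Z.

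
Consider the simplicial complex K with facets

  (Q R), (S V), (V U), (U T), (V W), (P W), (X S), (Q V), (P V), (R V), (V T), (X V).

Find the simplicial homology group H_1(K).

H_1 = Z^4.

Fix the vertex order P < Q < R < S < T < U < V < W < X and write every simplex with vertices in increasing order. Then dim K = 1 and the simplices of K are:

  0-simplices (9): P, Q, R, S, T, U, V, W, X
  1-simplices (12): PV, PW, QR, QV, RV, SV, SX, TU, TV, UV, VW, VX

giving chain groups C_0 ≅ Z^9, C_1 ≅ Z^12.

The boundary map ∂_1: C_1 → C_0 maps an edge to its endpoints' difference, ∂[p,q] = q − p.
As a 9×12 matrix over Z this has rank 8, with invariant factors (1,1,1,1,1,1,1,1).

Reading off H_k = ker ∂_k / im ∂_{k+1}:

  H_1: rank ker ∂_1 − rank ∂_2 = (12 − 8) − 0 = 4, and there is no ∂_2, so H_1 = Z^4.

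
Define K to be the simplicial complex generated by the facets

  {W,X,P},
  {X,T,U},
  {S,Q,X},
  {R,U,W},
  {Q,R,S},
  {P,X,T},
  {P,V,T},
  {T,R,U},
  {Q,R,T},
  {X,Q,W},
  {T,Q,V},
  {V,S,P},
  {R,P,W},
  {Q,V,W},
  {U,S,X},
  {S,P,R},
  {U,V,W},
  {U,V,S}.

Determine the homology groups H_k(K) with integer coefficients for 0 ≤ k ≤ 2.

Fix the vertex order P < Q < R < S < T < U < V < W < X and write every simplex with vertices in increasing order. Then dim K = 2 and the simplices of K are:

  0-simplices (9): P, Q, R, S, T, U, V, W, X
  1-simplices (27): PR, PS, PT, PV, PW, PX, QR, QS, QT, QV, QW, QX, RS, RT, RU, RW, SU, SV, SX, TU, TV, TX, UV, UW, UX, VW, WX
  2-simplices (18): PRS, PRW, PSV, PTV, PTX, PWX, QRS, QRT, QSX, QTV, QVW, QWX, RTU, RUW, SUV, SUX, TUX, UVW

so the chain groups are C_0 ≅ Z^9, C_1 ≅ Z^27, C_2 ≅ Z^18.

∂_1: C_1 → C_0 is given by ∂[p,q] = [q] − [p]. For instance
  ∂PV = V − P.
This gives a 9×27 integer matrix of rank 8; reducing to Smith normal form yields diagonal entries (1,1,1,1,1,1,1,1).

Boundary ∂_2: C_2 → C_1 maps a triangle to the signed sum of its edges. For instance
  ∂QRT = RT − QT + QR,
  ∂PSV = SV − PV + PS.
This gives a 27×18 integer matrix of rank 17; reducing to Smith normal form yields diagonal entries (1,1,1,1,1,1,1,1,1,1,1,1,1,1,1,1,1).

Now H_k = ker ∂_k / im ∂_{k+1}, so:

  H_0: rank C_0 − rank ∂_1 = 9 − 8 = 1, and the invariant factors of ∂_1 are all 1, so H_0 = Z.
  H_1: rank ker ∂_1 − rank ∂_2 = (27 − 8) − 17 = 2, and the invariant factors of ∂_2 are all 1, so H_1 = Z^2.
  H_2: rank ker ∂_2 − rank ∂_3 = (18 − 17) − 0 = 1, and there is no ∂_3, so H_2 = Z.

As a check, the Euler characteristic is 9 − 27 + 18 = 0, which agrees with 1 − 2 + 1 = 0.
(K is a triangulation of the torus T^2.)

H_0 = Z,  H_1 = Z^2,  H_2 = Z.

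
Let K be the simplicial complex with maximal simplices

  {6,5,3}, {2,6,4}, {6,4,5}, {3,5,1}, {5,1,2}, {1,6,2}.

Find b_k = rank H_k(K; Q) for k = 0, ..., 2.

b_0 = 1, b_1 = 1, b_2 = 0.

Take the total order 1 < 2 < 3 < 4 < 5 < 6 on the vertex set. Then K (dimension 2) consists of the simplices:

  0-simplices (6): [1], [2], [3], [4], [5], [6]
  1-simplices (12): [1,2], [1,3], [1,5], [1,6], [2,4], [2,5], [2,6], [3,5], [3,6], [4,5], [4,6], [5,6]
  2-simplices (6): [1,2,5], [1,2,6], [1,3,5], [2,4,6], [3,5,6], [4,5,6]

so the chain groups are C_0 ≅ Z^6, C_1 ≅ Z^12, C_2 ≅ Z^6.

∂_1: C_1 → C_0 sends each edge [p,q] (with p < q) to q − p. For instance
  ∂[3,6] = [6] − [3].
This gives a 6×12 integer matrix of rank 5; reducing to Smith normal form yields diagonal entries (1,1,1,1,1).

∂_2: C_2 → C_1 acts by ∂[p,q,r] = [q,r] − [p,r] + [p,q]. For instance
  ∂[1,3,5] = [3,5] − [1,5] + [1,3],
  ∂[2,4,6] = [4,6] − [2,6] + [2,4].
This gives a 12×6 integer matrix of rank 6; reducing to Smith normal form yields diagonal entries (1,1,1,1,1,1).

Reading off H_k = ker ∂_k / im ∂_{k+1}:

  H_0: rank C_0 − rank ∂_1 = 6 − 5 = 1, and the invariant factors of ∂_1 are all 1, so H_0 = Z.
  H_1: rank ker ∂_1 − rank ∂_2 = (12 − 5) − 6 = 1, and the invariant factors of ∂_2 are all 1, so H_1 = Z.
  H_2: rank ker ∂_2 − rank ∂_3 = (6 − 6) − 0 = 0, and there is no ∂_3, so H_2 = 0.

Hence the Betti numbers are b_0 = 1, b_1 = 1, b_2 = 0.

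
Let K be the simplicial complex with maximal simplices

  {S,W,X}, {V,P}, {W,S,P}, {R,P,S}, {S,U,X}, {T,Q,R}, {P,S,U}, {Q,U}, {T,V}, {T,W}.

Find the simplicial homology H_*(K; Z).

Fix the vertex order P < Q < R < S < T < U < V < W < X and write every simplex with vertices in increasing order. Then dim K = 2 and the simplices of K are:

  0-simplices (9): P, Q, R, S, T, U, V, W, X
  1-simplices (17): PR, PS, PU, PV, PW, QR, QT, QU, RS, RT, SU, SW, SX, TV, TW, UX, WX
  2-simplices (6): PRS, PSU, PSW, QRT, SUX, SWX

Hence C_0 ≅ Z^9, C_1 ≅ Z^17, C_2 ≅ Z^6.

∂_1: C_1 → C_0 maps an edge to its endpoints' difference, ∂[p,q] = q − p. For instance
  ∂SW = W − S.
This gives a 9×17 integer matrix of rank 8; reducing to Smith normal form yields diagonal entries (1,1,1,1,1,1,1,1).

Boundary ∂_2: C_2 → C_1 acts by ∂[p,q,r] = [q,r] − [p,r] + [p,q]. For instance
  ∂QRT = RT − QT + QR,
  ∂SUX = UX − SX + SU.
The 17×6 boundary matrix has rank 6 and Smith normal form diag(1,1,1,1,1,1).

Reading off H_k = ker ∂_k / im ∂_{k+1}:

  H_0: rank C_0 − rank ∂_1 = 9 − 8 = 1, and the invariant factors of ∂_1 are all 1, so H_0 ≅ Z.
  H_1: rank ker ∂_1 − rank ∂_2 = (17 − 8) − 6 = 3, and the invariant factors of ∂_2 are all 1, so H_1 ≅ Z^3.
  H_2: rank ker ∂_2 − rank ∂_3 = (6 − 6) − 0 = 0, and there is no ∂_3, so H_2 ≅ 0.

H_0 = Z,  H_1 = Z^3,  H_2 = 0.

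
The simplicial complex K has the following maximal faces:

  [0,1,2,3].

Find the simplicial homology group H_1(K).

H_1 = 0.

Take the total order 0 < 1 < 2 < 3 on the vertex set. Then K (dimension 3) consists of the simplices:

  0-simplices (4): [0], [1], [2], [3]
  1-simplices (6): [0,1], [0,2], [0,3], [1,2], [1,3], [2,3]
  2-simplices (4): [0,1,2], [0,1,3], [0,2,3], [1,2,3]
  3-simplices (1): [0,1,2,3]

so the chain groups are C_0 ≅ Z^4, C_1 ≅ Z^6, C_2 ≅ Z^4, C_3 ≅ Z^1.

The boundary map ∂_1: C_1 → C_0 maps an edge to its endpoints' difference, ∂[p,q] = q − p.
As a 4×6 matrix over Z this has rank 3, with invariant factors (1,1,1).

The boundary map ∂_2: C_2 → C_1 acts by ∂[p,q,r] = [q,r] − [p,r] + [p,q]. For instance
  ∂[0,2,3] = [2,3] − [0,3] + [0,2],
  ∂[1,2,3] = [2,3] − [1,3] + [1,2].
This gives a 6×4 integer matrix of rank 3; reducing to Smith normal form yields diagonal entries (1,1,1).

∂_3: C_3 → C_2 sends each 3-simplex σ to the alternating sum Σ_i (−1)^i (σ with its i-th vertex removed). For instance
  ∂[0,1,2,3] = [1,2,3] − [0,2,3] + [0,1,3] − [0,1,2].
The resulting 4×1 matrix has rank 1, and its Smith normal form has invariant factors (1).

From H_k ≅ ker(∂_k) / im(∂_{k+1}) we obtain:

  H_1: rank ker ∂_1 − rank ∂_2 = (6 − 3) − 3 = 0, and the invariant factors of ∂_2 are all 1, so H_1 = 0.

(K is a triangulation of the 3-simplex.)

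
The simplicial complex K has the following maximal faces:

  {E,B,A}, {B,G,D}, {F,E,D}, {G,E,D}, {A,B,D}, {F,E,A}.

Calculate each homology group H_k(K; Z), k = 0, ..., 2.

Order the vertices as A < B < D < E < F < G. Listing each simplex with vertices in this order, K has dimension 2 with simplices:

  0-simplices (6): A, B, D, E, F, G
  1-simplices (12): AB, AD, AE, AF, BD, BE, BG, DE, DF, DG, EF, EG
  2-simplices (6): ABD, ABE, AEF, BDG, DEF, DEG

Hence C_0 ≅ Z^6, C_1 ≅ Z^12, C_2 ≅ Z^6.

The boundary map ∂_1: C_1 → C_0 maps an edge to its endpoints' difference, ∂[p,q] = q − p.
This gives a 6×12 integer matrix of rank 5; reducing to Smith normal form yields diagonal entries (1,1,1,1,1).

The boundary map ∂_2: C_2 → C_1 maps a triangle to the signed sum of its edges. For instance
  ∂ABE = BE − AE + AB,
  ∂DEG = EG − DG + DE.
As a 12×6 matrix over Z this has rank 6, with invariant factors (1,1,1,1,1,1).

Reading off H_k = ker ∂_k / im ∂_{k+1}:

  H_0: rank C_0 − rank ∂_1 = 6 − 5 = 1, and the invariant factors of ∂_1 are all 1, so H_0 ≅ Z.
  H_1: rank ker ∂_1 − rank ∂_2 = (12 − 5) − 6 = 1, and the invariant factors of ∂_2 are all 1, so H_1 ≅ Z.
  H_2: rank ker ∂_2 − rank ∂_3 = (6 − 6) − 0 = 0, and there is no ∂_3, so H_2 ≅ 0.

As a check, the Euler characteristic is 6 − 12 + 6 = 0, which agrees with 1 − 1 + 0 = 0.
(K is a triangulation of the cylinder S^1 x I.)

H_0 ≅ Z,  H_1 ≅ Z,  H_2 = 0.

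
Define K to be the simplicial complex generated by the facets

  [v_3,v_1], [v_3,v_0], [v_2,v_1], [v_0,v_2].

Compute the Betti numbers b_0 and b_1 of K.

b_0 = 1, b_1 = 1.

Fix the vertex order v_0 < v_1 < v_2 < v_3 and write every simplex with vertices in increasing order. Then dim K = 1 and the simplices of K are:

  0-simplices (4): [v_0], [v_1], [v_2], [v_3]
  1-simplices (4): [v_0,v_2], [v_0,v_3], [v_1,v_2], [v_1,v_3]

Hence C_0 ≅ Z^4, C_1 ≅ Z^4.

Boundary ∂_1: C_1 → C_0 sends each edge [p,q] (with p < q) to q − p. For instance
  ∂[v_1,v_2] = [v_2] − [v_1].
As a 4×4 matrix over Z this has rank 3, with invariant factors (1,1,1).

Reading off H_k = ker ∂_k / im ∂_{k+1}:

  H_0: rank C_0 − rank ∂_1 = 4 − 3 = 1, and the invariant factors of ∂_1 are all 1, so H_0 = Z.
  H_1: rank ker ∂_1 − rank ∂_2 = (4 − 3) − 0 = 1, and there is no ∂_2, so H_1 = Z.

Hence the Betti numbers are b_0 = 1, b_1 = 1.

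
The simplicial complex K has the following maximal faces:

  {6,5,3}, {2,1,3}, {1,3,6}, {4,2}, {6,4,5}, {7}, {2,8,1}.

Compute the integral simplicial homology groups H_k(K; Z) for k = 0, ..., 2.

Order the vertices as 1 < 2 < 3 < 4 < 5 < 6 < 7 < 8. Listing each simplex with vertices in this order, K has dimension 2 with simplices:

  0-simplices (8): [1], [2], [3], [4], [5], [6], [7], [8]
  1-simplices (12): [1,2], [1,3], [1,6], [1,8], [2,3], [2,4], [2,8], [3,5], [3,6], [4,5], [4,6], [5,6]
  2-simplices (5): [1,2,3], [1,2,8], [1,3,6], [3,5,6], [4,5,6]

Hence C_0 ≅ Z^8, C_1 ≅ Z^12, C_2 ≅ Z^5.

Boundary ∂_1: C_1 → C_0 maps an edge to its endpoints' difference, ∂[p,q] = q − p.
As a 8×12 matrix over Z this has rank 6, with invariant factors (1,1,1,1,1,1).

∂_2: C_2 → C_1 sends each 2-simplex [p,q,r] to [q,r] − [p,r] + [p,q]. For instance
  ∂[3,5,6] = [5,6] − [3,6] + [3,5],
  ∂[1,2,8] = [2,8] − [1,8] + [1,2].
The resulting 12×5 matrix has rank 5, and its Smith normal form has invariant factors (1,1,1,1,1).

Computing H_k = (kernel of ∂_k) / (image of ∂_{k+1}):

  H_0: rank C_0 − rank ∂_1 = 8 − 6 = 2, and the invariant factors of ∂_1 are all 1, so H_0 = Z^2.
  H_1: rank ker ∂_1 − rank ∂_2 = (12 − 6) − 5 = 1, and the invariant factors of ∂_2 are all 1, so H_1 = Z.
  H_2: rank ker ∂_2 − rank ∂_3 = (5 − 5) − 0 = 0, and there is no ∂_3, so H_2 = 0.

H_0 ≅ Z^2,  H_1 ≅ Z,  H_2 = 0.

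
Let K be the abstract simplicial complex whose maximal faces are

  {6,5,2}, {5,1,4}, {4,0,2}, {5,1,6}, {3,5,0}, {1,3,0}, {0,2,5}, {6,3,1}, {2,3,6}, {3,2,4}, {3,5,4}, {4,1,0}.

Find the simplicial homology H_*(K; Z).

Order the vertices as 0 < 1 < 2 < 3 < 4 < 5 < 6. Listing each simplex with vertices in this order, K has dimension 2 with simplices:

  0-simplices (7): [0], [1], [2], [3], [4], [5], [6]
  1-simplices (18): [0,1], [0,2], [0,3], [0,4], [0,5], [1,3], [1,4], [1,5], [1,6], [2,3], [2,4], [2,5], [2,6], [3,4], [3,5], [3,6], [4,5], [5,6]
  2-simplices (12): [0,1,3], [0,1,4], [0,2,4], [0,2,5], [0,3,5], [1,3,6], [1,4,5], [1,5,6], [2,3,4], [2,3,6], [2,5,6], [3,4,5]

so the chain groups are C_0 ≅ Z^7, C_1 ≅ Z^18, C_2 ≅ Z^12.

∂_1: C_1 → C_0 is given by ∂[p,q] = [q] − [p]. For instance
  ∂[3,4] = [4] − [3].
The 7×18 boundary matrix has rank 6 and Smith normal form diag(1,1,1,1,1,1).

The boundary map ∂_2: C_2 → C_1 acts by ∂[p,q,r] = [q,r] − [p,r] + [p,q]. For instance
  ∂[1,5,6] = [5,6] − [1,6] + [1,5],
  ∂[2,3,6] = [3,6] − [2,6] + [2,3].
As a 18×12 matrix over Z this has rank 12, with invariant factors (1,1,1,1,1,1,1,1,1,1,1,2).

From H_k ≅ ker(∂_k) / im(∂_{k+1}) we obtain:

  H_0: rank C_0 − rank ∂_1 = 7 − 6 = 1, and the invariant factors of ∂_1 are all 1, so H_0 ≅ Z.
  H_1: rank ker ∂_1 − rank ∂_2 = (18 − 6) − 12 = 0, and ∂_2 has invariant factor 2 > 1, so H_1 ≅ Z/2.
  H_2: rank ker ∂_2 − rank ∂_3 = (12 − 12) − 0 = 0, and there is no ∂_3, so H_2 ≅ 0.

H_0 = Z,  H_1 = Z/2,  H_2 = 0.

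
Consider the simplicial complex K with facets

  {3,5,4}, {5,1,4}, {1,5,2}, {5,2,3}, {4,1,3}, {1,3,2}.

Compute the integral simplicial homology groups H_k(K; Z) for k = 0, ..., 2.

H_0 ≅ Z,  H_1 = 0,  H_2 ≅ Z.

K has 5 vertices, 9 edges, 6 triangles.
rank ∂_0 = 0, rank ∂_1 = 4 ⇒ b_0 = 5 − 0 − 4 = 1; all invariant factors of ∂_1 are 1 so no torsion. So H_0 ≅ Z.
rank ∂_1 = 4, rank ∂_2 = 5 ⇒ b_1 = 9 − 4 − 5 = 0; all invariant factors of ∂_2 are 1 so no torsion. So H_1 ≅ 0.
rank ∂_2 = 5, rank ∂_3 = 0 ⇒ b_2 = 6 − 5 − 0 = 1. So H_2 ≅ Z.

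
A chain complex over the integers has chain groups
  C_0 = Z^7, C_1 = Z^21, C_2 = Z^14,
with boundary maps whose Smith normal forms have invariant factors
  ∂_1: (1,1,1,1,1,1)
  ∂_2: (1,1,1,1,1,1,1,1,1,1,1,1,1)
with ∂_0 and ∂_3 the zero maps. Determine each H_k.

H_0 = Z,  H_1 = Z^2,  H_2 = Z.

H_0: b_0 = 7 − 0 − 6 = 1; torsion from ∂_1 factors > 1: none. So H_0 = Z.
H_1: b_1 = 21 − 6 − 13 = 2; torsion from ∂_2 factors > 1: none. So H_1 = Z^2.
H_2: b_2 = 14 − 13 − 0 = 1; torsion from ∂_3 factors > 1: none. So H_2 = Z.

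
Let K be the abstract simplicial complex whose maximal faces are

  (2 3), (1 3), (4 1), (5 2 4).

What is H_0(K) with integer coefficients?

Order the vertices as 1 < 2 < 3 < 4 < 5. Listing each simplex with vertices in this order, K has dimension 2 with simplices:

  0-simplices (5): [1], [2], [3], [4], [5]
  1-simplices (6): [1,3], [1,4], [2,3], [2,4], [2,5], [4,5]
  2-simplices (1): [2,4,5]

giving chain groups C_0 ≅ Z^5, C_1 ≅ Z^6, C_2 ≅ Z^1.

Boundary ∂_1: C_1 → C_0 maps an edge to its endpoints' difference, ∂[p,q] = q − p. For instance
  ∂[4,5] = [5] − [4].
As a 5×6 matrix over Z this has rank 4, with invariant factors (1,1,1,1).

∂_2: C_2 → C_1 acts by ∂[p,q,r] = [q,r] − [p,r] + [p,q]. For instance
  ∂[2,4,5] = [4,5] − [2,5] + [2,4].
The resulting 6×1 matrix has rank 1, and its Smith normal form has invariant factors (1).

From H_k ≅ ker(∂_k) / im(∂_{k+1}) we obtain:

  H_0: rank C_0 − rank ∂_1 = 5 − 4 = 1, and the invariant factors of ∂_1 are all 1, so H_0 = Z.

H_0 = Z.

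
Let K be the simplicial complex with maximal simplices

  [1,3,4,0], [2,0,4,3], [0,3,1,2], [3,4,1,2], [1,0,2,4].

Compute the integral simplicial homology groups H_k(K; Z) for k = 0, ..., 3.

H_0 ≅ Z,  H_1 = 0,  H_2 = 0,  H_3 ≅ Z.

K has 5 vertices, 10 edges, 10 triangles, 5 3-simplices.
rank ∂_0 = 0, rank ∂_1 = 4 ⇒ b_0 = 5 − 0 − 4 = 1; all invariant factors of ∂_1 are 1 so no torsion. So H_0 ≅ Z.
rank ∂_1 = 4, rank ∂_2 = 6 ⇒ b_1 = 10 − 4 − 6 = 0; all invariant factors of ∂_2 are 1 so no torsion. So H_1 ≅ 0.
rank ∂_2 = 6, rank ∂_3 = 4 ⇒ b_2 = 10 − 6 − 4 = 0; all invariant factors of ∂_3 are 1 so no torsion. So H_2 ≅ 0.
rank ∂_3 = 4, rank ∂_4 = 0 ⇒ b_3 = 5 − 4 − 0 = 1. So H_3 ≅ Z.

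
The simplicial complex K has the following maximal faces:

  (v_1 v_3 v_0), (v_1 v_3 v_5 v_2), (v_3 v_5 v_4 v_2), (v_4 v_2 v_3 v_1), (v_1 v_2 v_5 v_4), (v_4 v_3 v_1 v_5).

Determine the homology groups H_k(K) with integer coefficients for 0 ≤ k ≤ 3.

Fix the vertex order v_0 < v_1 < v_2 < v_3 < v_4 < v_5 and write every simplex with vertices in increasing order. Then dim K = 3 and the simplices of K are:

  0-simplices (6): [v_0], [v_1], [v_2], [v_3], [v_4], [v_5]
  1-simplices (12): [v_0,v_1], [v_0,v_3], [v_1,v_2], [v_1,v_3], [v_1,v_4], [v_1,v_5], [v_2,v_3], [v_2,v_4], [v_2,v_5], [v_3,v_4], [v_3,v_5], [v_4,v_5]
  2-simplices (11): (11 of them)
  3-simplices (5): [v_1,v_2,v_3,v_4], [v_1,v_2,v_3,v_5], [v_1,v_2,v_4,v_5], [v_1,v_3,v_4,v_5], [v_2,v_3,v_4,v_5]

Hence C_0 ≅ Z^6, C_1 ≅ Z^12, C_2 ≅ Z^11, C_3 ≅ Z^5.

Boundary ∂_1: C_1 → C_0 maps an edge to its endpoints' difference, ∂[p,q] = q − p. For instance
  ∂[v_3,v_4] = [v_4] − [v_3].
This gives a 6×12 integer matrix of rank 5; reducing to Smith normal form yields diagonal entries (1,1,1,1,1).

∂_2: C_2 → C_1 acts by ∂[p,q,r] = [q,r] − [p,r] + [p,q]. For instance
  ∂[v_1,v_2,v_5] = [v_2,v_5] − [v_1,v_5] + [v_1,v_2],
  ∂[v_1,v_3,v_5] = [v_3,v_5] − [v_1,v_5] + [v_1,v_3].
The 12×11 boundary matrix has rank 7 and Smith normal form diag(1,1,1,1,1,1,1).

Boundary ∂_3: C_3 → C_2 sends each 3-simplex σ to the alternating sum Σ_i (−1)^i (σ with its i-th vertex removed). For instance
  ∂[v_1,v_2,v_4,v_5] = [v_2,v_4,v_5] − [v_1,v_4,v_5] + [v_1,v_2,v_5] − [v_1,v_2,v_4],
  ∂[v_1,v_2,v_3,v_5] = [v_2,v_3,v_5] − [v_1,v_3,v_5] + [v_1,v_2,v_5] − [v_1,v_2,v_3].
The resulting 11×5 matrix has rank 4, and its Smith normal form has invariant factors (1,1,1,1).

Reading off H_k = ker ∂_k / im ∂_{k+1}:

  H_0: rank C_0 − rank ∂_1 = 6 − 5 = 1, and the invariant factors of ∂_1 are all 1, so H_0 = Z.
  H_1: rank ker ∂_1 − rank ∂_2 = (12 − 5) − 7 = 0, and the invariant factors of ∂_2 are all 1, so H_1 = 0.
  H_2: rank ker ∂_2 − rank ∂_3 = (11 − 7) − 4 = 0, and the invariant factors of ∂_3 are all 1, so H_2 = 0.
  H_3: rank ker ∂_3 − rank ∂_4 = (5 − 4) − 0 = 1, and there is no ∂_4, so H_3 = Z.

H_0 = Z,  H_1 = 0,  H_2 = 0,  H_3 = Z.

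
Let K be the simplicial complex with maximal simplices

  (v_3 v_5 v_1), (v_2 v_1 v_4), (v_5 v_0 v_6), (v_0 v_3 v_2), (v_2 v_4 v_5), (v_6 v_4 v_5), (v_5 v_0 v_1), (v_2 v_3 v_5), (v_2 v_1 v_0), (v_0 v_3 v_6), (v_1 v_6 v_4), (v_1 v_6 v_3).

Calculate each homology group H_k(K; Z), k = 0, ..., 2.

We work with the vertex ordering v_0 < v_1 < v_2 < v_3 < v_4 < v_5 < v_6. The simplices of K, each written with vertices in increasing order, are:

  0-simplices (7): [v_0], [v_1], [v_2], [v_3], [v_4], [v_5], [v_6]
  1-simplices (18): (18 of them)
  2-simplices (12): (12 of them)

Hence C_0 ≅ Z^7, C_1 ≅ Z^18, C_2 ≅ Z^12.

Boundary ∂_1: C_1 → C_0 sends each edge [p,q] (with p < q) to q − p.
This gives a 7×18 integer matrix of rank 6; reducing to Smith normal form yields diagonal entries (1,1,1,1,1,1).

The boundary map ∂_2: C_2 → C_1 acts by ∂[p,q,r] = [q,r] − [p,r] + [p,q]. For instance
  ∂[v_0,v_3,v_6] = [v_3,v_6] − [v_0,v_6] + [v_0,v_3],
  ∂[v_0,v_1,v_5] = [v_1,v_5] − [v_0,v_5] + [v_0,v_1].
The resulting 18×12 matrix has rank 12, and its Smith normal form has invariant factors (1,1,1,1,1,1,1,1,1,1,1,2).

Now H_k = ker ∂_k / im ∂_{k+1}, so:

  H_0: rank C_0 − rank ∂_1 = 7 − 6 = 1, and the invariant factors of ∂_1 are all 1, so H_0 = Z.
  H_1: rank ker ∂_1 − rank ∂_2 = (18 − 6) − 12 = 0, and ∂_2 has invariant factor 2 > 1, so H_1 = Z/2Z.
  H_2: rank ker ∂_2 − rank ∂_3 = (12 − 12) − 0 = 0, and there is no ∂_3, so H_2 = 0.

As a check, the Euler characteristic is 7 − 18 + 12 = 1, which agrees with 1 − 0 + 0 = 1.

H_0 = Z,  H_1 = Z/2Z,  H_2 = 0.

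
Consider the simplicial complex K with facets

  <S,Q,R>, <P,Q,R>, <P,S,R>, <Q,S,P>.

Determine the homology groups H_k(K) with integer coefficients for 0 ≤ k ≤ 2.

We work with the vertex ordering P < Q < R < S. The simplices of K, each written with vertices in increasing order, are:

  0-simplices (4): P, Q, R, S
  1-simplices (6): PQ, PR, PS, QR, QS, RS
  2-simplices (4): PQR, PQS, PRS, QRS

Hence C_0 ≅ Z^4, C_1 ≅ Z^6, C_2 ≅ Z^4.

∂_1: C_1 → C_0 sends each edge [p,q] (with p < q) to q − p. For instance
  ∂RS = S − R.
As a 4×6 matrix over Z this has rank 3, with invariant factors (1,1,1).

Boundary ∂_2: C_2 → C_1 maps a triangle to the signed sum of its edges. For instance
  ∂PRS = RS − PS + PR,
  ∂QRS = RS − QS + QR.
As a 6×4 matrix over Z this has rank 3, with invariant factors (1,1,1).

Reading off H_k = ker ∂_k / im ∂_{k+1}:

  H_0: rank C_0 − rank ∂_1 = 4 − 3 = 1, and the invariant factors of ∂_1 are all 1, so H_0 ≅ Z.
  H_1: rank ker ∂_1 − rank ∂_2 = (6 − 3) − 3 = 0, and the invariant factors of ∂_2 are all 1, so H_1 ≅ 0.
  H_2: rank ker ∂_2 − rank ∂_3 = (4 − 3) − 0 = 1, and there is no ∂_3, so H_2 ≅ Z.

As a check, the Euler characteristic is 4 − 6 + 4 = 2, which agrees with 1 − 0 + 1 = 2.
(K is a triangulation of the 2-sphere S^2.)

H_0 = Z,  H_1 = 0,  H_2 = Z.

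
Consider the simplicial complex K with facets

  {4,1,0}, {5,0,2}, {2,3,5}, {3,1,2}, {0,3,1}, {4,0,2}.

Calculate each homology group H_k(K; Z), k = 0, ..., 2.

H_0 = Z,  H_1 = Z,  H_2 = 0.

Take the total order 0 < 1 < 2 < 3 < 4 < 5 on the vertex set. Then K (dimension 2) consists of the simplices:

  0-simplices (6): [0], [1], [2], [3], [4], [5]
  1-simplices (12): [0,1], [0,2], [0,3], [0,4], [0,5], [1,2], [1,3], [1,4], [2,3], [2,4], [2,5], [3,5]
  2-simplices (6): [0,1,3], [0,1,4], [0,2,4], [0,2,5], [1,2,3], [2,3,5]

so the chain groups are C_0 ≅ Z^6, C_1 ≅ Z^12, C_2 ≅ Z^6.

The boundary map ∂_1: C_1 → C_0 is given by ∂[p,q] = [q] − [p]. For instance
  ∂[2,3] = [3] − [2].
As a 6×12 matrix over Z this has rank 5, with invariant factors (1,1,1,1,1).

∂_2: C_2 → C_1 acts by ∂[p,q,r] = [q,r] − [p,r] + [p,q]. For instance
  ∂[2,3,5] = [3,5] − [2,5] + [2,3],
  ∂[0,1,3] = [1,3] − [0,3] + [0,1].
As a 12×6 matrix over Z this has rank 6, with invariant factors (1,1,1,1,1,1).

Reading off H_k = ker ∂_k / im ∂_{k+1}:

  H_0: rank C_0 − rank ∂_1 = 6 − 5 = 1, and the invariant factors of ∂_1 are all 1, so H_0 ≅ Z.
  H_1: rank ker ∂_1 − rank ∂_2 = (12 − 5) − 6 = 1, and the invariant factors of ∂_2 are all 1, so H_1 ≅ Z.
  H_2: rank ker ∂_2 − rank ∂_3 = (6 − 6) − 0 = 0, and there is no ∂_3, so H_2 ≅ 0.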